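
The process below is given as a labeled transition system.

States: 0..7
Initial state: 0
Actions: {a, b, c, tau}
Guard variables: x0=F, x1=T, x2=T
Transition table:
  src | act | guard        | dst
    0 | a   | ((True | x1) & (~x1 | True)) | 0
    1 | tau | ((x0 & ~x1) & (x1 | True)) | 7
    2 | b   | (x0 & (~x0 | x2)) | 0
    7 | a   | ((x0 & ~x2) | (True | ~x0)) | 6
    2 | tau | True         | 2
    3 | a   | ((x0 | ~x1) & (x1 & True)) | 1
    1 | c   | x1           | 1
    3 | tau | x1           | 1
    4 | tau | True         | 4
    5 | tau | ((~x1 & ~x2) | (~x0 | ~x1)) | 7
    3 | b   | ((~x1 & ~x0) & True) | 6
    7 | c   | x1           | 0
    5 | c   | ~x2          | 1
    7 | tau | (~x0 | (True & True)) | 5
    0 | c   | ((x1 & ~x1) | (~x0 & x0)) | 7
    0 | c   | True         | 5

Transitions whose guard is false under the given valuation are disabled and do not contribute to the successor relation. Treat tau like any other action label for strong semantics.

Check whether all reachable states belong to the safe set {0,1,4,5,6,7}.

Answer: INVARIANT HOLDS

Trace:
Inv-set: {0,1,4,5,6,7}
Reachable = {0,5,6,7}
  0: ✓
  5: ✓
  6: ✓
  7: ✓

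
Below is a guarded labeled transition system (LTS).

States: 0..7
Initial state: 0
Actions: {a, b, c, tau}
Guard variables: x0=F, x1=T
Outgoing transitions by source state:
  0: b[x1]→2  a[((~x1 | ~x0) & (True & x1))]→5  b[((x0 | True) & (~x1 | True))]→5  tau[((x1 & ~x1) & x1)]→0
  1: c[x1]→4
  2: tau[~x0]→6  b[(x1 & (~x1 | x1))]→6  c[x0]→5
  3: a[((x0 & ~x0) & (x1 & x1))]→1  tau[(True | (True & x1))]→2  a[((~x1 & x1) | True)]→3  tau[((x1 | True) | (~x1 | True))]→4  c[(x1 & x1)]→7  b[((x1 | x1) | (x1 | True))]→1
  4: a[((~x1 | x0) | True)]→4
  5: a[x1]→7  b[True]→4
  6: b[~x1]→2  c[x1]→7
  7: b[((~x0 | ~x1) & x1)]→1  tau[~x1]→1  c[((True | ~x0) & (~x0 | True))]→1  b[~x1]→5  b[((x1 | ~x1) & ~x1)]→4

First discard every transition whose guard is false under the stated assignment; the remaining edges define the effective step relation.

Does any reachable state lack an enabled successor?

Reachable = {0,1,2,4,5,6,7}
  0: a→5  b→2  b→5  [3 exit(s)]
  1: c→4  [1 exit(s)]
  2: b→6  tau→6  [2 exit(s)]
  4: a→4  [1 exit(s)]
  5: a→7  b→4  [2 exit(s)]
  6: c→7  [1 exit(s)]
  7: b→1  c→1  [2 exit(s)]

Answer: DEADLOCK-FREE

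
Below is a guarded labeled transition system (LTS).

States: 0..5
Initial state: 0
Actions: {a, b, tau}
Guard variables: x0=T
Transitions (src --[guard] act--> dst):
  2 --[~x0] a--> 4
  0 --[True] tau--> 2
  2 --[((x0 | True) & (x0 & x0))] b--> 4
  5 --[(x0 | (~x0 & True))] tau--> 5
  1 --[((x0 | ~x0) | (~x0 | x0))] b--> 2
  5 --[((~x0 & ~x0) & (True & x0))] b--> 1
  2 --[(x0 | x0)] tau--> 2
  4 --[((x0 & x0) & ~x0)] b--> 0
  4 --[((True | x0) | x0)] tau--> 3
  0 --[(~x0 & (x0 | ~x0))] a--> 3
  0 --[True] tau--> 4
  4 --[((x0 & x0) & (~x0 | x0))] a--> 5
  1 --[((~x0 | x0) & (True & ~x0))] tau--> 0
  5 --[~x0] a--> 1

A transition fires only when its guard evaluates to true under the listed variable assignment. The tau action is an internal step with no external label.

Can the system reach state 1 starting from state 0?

Answer: UNREACHABLE

Working:
After dropping false guards: 8 live edges.
depth 0: {0}
depth 1: {2,4}  total {0,2,4}
depth 2: {3,5}  total {0,2,3,4,5}
R = {0,2,3,4,5}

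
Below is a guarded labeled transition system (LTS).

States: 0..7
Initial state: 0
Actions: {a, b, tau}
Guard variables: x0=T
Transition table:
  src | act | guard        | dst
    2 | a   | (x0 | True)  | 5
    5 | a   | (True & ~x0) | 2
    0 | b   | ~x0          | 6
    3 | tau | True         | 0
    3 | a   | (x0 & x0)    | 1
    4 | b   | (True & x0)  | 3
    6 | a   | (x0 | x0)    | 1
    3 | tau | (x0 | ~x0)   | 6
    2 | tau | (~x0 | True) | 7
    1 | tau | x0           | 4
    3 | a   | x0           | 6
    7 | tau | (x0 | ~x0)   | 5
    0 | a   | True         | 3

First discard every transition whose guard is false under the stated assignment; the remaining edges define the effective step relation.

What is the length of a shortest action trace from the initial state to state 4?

Answer: 3

Working:
BFS to 4:
  depth 0: {0}
  depth 1: {3}
  depth 2: {1,6}
  depth 3: {4}
4 enters at depth 3; path a·a·tau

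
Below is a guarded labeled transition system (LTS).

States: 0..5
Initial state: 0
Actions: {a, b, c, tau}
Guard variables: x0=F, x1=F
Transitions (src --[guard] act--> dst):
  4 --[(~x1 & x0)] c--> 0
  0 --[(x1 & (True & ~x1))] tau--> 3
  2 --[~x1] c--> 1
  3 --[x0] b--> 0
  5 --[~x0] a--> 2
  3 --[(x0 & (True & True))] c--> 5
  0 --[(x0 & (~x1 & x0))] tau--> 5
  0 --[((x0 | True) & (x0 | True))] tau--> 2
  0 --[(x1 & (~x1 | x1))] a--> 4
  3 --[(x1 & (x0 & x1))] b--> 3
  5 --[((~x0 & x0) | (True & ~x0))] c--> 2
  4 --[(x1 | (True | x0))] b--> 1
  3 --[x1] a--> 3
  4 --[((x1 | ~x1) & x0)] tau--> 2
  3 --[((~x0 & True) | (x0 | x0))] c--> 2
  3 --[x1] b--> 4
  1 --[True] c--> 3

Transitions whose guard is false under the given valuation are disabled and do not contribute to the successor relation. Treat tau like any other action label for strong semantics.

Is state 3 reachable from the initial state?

Answer: REACHABLE

Analysis:
7 transition(s) survive guard evaluation.
L0 = {0}
L1 = {2}  total {0,2}
L2 = {1}  total {0,1,2}
L3 = {3}  total {0,1,2,3}
R = {0,1,2,3}
witness 3: tau·c·c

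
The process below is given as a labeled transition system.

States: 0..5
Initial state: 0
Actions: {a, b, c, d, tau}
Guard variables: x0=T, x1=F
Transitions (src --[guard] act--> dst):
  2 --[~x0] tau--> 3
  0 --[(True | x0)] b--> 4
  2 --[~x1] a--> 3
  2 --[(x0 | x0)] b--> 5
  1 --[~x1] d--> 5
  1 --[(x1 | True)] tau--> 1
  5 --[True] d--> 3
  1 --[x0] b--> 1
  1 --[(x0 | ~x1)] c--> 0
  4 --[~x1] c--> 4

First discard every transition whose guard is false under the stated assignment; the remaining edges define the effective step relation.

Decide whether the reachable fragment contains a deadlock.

R = {0,4}
  0: b→4  [deg 1]
  4: c→4  [deg 1]

Answer: DEADLOCK-FREE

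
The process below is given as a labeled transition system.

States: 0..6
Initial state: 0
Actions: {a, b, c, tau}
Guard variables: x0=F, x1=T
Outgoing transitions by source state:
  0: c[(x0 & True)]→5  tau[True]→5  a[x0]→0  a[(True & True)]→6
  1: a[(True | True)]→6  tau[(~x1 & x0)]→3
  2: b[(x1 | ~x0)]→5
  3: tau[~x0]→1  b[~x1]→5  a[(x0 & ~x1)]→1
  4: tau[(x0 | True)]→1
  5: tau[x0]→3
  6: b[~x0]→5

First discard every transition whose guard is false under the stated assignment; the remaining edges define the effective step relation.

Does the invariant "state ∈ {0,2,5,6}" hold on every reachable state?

Inv-set: {0,2,5,6}
Reach set: {0,5,6}
  0: ok
  5: ok
  6: ok

Answer: INVARIANT HOLDS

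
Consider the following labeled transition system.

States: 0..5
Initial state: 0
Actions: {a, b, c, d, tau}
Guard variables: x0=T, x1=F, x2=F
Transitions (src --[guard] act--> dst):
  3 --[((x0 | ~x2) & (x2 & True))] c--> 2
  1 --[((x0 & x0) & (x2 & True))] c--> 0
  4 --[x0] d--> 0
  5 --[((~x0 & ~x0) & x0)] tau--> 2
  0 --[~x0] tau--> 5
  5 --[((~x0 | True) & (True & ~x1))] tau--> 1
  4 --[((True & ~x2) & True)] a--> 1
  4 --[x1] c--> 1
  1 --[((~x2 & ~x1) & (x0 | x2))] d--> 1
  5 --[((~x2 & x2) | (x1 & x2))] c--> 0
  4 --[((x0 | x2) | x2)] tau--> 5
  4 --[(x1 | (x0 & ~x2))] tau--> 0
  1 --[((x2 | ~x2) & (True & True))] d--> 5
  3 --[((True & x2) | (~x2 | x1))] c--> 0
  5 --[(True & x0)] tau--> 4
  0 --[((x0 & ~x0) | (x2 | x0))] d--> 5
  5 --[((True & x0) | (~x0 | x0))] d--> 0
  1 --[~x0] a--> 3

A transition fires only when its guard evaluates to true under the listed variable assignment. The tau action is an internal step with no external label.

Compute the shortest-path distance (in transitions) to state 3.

BFS to 3:
  Layer 0: {0}
  Layer 1: {5}
  Layer 2: {1,4}
3 never appears.

Answer: UNREACHABLE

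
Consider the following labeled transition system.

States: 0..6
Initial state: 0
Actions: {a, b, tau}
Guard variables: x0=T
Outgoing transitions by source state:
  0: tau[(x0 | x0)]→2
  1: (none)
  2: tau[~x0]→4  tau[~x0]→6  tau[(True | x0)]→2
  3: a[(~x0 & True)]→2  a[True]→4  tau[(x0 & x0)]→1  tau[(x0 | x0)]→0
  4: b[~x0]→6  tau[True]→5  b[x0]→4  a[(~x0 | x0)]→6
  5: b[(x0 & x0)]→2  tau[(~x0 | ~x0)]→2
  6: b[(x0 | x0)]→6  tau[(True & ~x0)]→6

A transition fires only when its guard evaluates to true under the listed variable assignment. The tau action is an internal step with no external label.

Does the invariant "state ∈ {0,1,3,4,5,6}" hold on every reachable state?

Inv-set: {0,1,3,4,5,6}
R = {0,2}
  0: safe
  2: VIOLATES
counterexample path to 2: tau

Answer: INVARIANT VIOLATED at state 2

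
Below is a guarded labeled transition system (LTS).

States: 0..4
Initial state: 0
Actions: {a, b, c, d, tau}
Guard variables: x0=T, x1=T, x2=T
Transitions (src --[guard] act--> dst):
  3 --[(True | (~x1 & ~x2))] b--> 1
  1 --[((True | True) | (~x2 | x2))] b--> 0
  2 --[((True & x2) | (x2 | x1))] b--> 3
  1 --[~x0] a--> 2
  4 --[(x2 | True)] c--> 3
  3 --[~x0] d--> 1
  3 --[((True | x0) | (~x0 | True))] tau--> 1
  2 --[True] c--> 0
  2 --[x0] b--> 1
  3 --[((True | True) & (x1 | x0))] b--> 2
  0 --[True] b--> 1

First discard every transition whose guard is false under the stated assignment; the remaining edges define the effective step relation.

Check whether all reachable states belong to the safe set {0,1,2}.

Safe = {0,1,2}
Reach set: {0,1}
  0: ok
  1: ok

Answer: INVARIANT HOLDS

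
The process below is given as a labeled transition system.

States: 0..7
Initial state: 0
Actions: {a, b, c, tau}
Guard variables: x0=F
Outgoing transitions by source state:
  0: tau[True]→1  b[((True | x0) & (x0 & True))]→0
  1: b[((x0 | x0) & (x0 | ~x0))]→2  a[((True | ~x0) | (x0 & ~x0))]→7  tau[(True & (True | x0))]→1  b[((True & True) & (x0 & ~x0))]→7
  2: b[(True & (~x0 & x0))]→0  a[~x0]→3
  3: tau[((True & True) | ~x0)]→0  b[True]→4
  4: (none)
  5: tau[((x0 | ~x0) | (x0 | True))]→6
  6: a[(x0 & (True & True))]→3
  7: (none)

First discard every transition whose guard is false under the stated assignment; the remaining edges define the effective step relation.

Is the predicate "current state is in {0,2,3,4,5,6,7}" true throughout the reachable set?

Allowed set {0,2,3,4,5,6,7}
R = {0,1,7}
  0: ok
  1: VIOLATES
  7: ok
counterexample path to 1: tau

Answer: INVARIANT VIOLATED at state 1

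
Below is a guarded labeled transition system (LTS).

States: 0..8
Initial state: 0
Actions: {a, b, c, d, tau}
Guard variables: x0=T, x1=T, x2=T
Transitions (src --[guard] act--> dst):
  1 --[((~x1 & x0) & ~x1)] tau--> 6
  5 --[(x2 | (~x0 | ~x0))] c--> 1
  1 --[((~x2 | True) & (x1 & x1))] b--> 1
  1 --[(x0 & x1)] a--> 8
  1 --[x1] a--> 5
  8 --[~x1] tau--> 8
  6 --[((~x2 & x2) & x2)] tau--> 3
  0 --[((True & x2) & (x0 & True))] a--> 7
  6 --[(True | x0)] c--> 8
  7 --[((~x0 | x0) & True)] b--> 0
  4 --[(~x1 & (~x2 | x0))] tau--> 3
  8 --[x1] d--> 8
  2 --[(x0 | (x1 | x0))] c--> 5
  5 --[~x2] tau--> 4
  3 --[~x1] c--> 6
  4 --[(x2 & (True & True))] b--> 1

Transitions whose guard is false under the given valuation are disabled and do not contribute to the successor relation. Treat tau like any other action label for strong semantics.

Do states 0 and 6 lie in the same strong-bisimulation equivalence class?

Answer: NOT BISIMILAR

Trace:
Refine partition for ~:
  round 0: {{0,1,2,3,4,5,6,7,8}}
  round 1: {{0},{1},{2,5,6},{3},{4,7},{8}}
  round 2: {{0},{1},{2},{3},{4},{5},{6},{7},{8}}
9 equivalence class(es) (converged in 3)
[0]={0}  [6]={6}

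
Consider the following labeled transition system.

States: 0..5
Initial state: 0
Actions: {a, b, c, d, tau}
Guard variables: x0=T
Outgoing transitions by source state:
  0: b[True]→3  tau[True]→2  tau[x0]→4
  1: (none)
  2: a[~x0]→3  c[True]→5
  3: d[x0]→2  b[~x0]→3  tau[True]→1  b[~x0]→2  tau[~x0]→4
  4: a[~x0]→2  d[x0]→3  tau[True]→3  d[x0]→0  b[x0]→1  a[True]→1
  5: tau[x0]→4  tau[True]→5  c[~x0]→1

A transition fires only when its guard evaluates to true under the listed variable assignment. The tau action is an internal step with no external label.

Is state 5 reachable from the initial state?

Answer: REACHABLE

Working:
Guard filter leaves 13 enabled edge(s).
L0 = {0}
L1 = {2,3,4}  now seen {0,2,3,4}
L2 = {1,5}  now seen {0,1,2,3,4,5}
Reach set: {0,1,2,3,4,5}
witness 5: tau·c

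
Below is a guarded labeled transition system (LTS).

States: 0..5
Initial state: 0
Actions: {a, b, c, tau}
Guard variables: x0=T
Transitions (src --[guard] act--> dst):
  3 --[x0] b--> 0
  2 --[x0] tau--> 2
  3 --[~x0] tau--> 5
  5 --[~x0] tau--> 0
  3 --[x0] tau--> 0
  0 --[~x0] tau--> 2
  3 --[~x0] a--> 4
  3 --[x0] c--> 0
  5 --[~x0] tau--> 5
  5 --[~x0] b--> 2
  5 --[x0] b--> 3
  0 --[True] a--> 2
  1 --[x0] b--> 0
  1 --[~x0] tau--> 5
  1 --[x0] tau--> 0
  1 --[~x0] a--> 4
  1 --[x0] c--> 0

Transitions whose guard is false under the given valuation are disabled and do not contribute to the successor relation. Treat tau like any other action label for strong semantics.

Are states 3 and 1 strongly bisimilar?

Answer: BISIMILAR

Working:
Bisimulation quotient by refinement:
  P[0] = {{0,1,2,3,4,5}}
  P[1] = {{0},{1,3},{2},{4},{5}}
stable after 2 split(s): 5 block(s)
class of 3: {1,3}; class of 1: {1,3}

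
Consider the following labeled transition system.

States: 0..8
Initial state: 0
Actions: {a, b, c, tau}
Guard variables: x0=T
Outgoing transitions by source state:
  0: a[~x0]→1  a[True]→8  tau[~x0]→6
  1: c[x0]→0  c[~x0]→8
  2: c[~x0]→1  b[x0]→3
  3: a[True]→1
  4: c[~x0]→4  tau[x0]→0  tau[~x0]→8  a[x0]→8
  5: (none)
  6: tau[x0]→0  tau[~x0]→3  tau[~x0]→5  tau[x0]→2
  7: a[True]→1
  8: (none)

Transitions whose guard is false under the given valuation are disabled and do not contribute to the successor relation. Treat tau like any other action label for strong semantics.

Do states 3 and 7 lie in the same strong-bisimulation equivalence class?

Bisimulation quotient by refinement:
  π0 = {{0,1,2,3,4,5,6,7,8}}
  π1 = {{0,3,7},{1},{2},{4},{5,8},{6}}
  π2 = {{0},{1},{2},{3,7},{4},{5,8},{6}}
Fixed point at round 3; 7 class(es).
3∈{3,7}, 7∈{3,7}

Answer: BISIMILAR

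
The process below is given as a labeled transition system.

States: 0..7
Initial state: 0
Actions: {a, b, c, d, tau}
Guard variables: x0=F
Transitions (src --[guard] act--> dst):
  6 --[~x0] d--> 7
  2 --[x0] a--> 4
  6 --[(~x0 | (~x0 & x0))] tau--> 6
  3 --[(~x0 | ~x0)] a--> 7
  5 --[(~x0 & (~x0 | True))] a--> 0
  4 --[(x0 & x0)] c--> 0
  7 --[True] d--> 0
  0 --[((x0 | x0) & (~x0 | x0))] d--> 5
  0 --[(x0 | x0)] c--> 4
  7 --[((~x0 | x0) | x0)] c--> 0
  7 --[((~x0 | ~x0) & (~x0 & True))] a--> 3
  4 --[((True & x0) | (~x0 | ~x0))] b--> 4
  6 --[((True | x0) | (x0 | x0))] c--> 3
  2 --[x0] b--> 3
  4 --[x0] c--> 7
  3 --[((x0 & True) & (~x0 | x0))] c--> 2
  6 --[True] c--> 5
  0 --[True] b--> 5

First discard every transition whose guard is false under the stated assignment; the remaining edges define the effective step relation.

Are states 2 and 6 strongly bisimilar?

Answer: NOT BISIMILAR

Analysis:
Compute ~ classes (split until stable):
  P[0] = {{0,1,2,3,4,5,6,7}}
  P[1] = {{0,4},{1,2},{3,5},{6},{7}}
  P[2] = {{0},{1,2},{3},{4},{5},{6},{7}}
Fixed point at round 3; 7 class(es).
2∈{1,2}, 6∈{6}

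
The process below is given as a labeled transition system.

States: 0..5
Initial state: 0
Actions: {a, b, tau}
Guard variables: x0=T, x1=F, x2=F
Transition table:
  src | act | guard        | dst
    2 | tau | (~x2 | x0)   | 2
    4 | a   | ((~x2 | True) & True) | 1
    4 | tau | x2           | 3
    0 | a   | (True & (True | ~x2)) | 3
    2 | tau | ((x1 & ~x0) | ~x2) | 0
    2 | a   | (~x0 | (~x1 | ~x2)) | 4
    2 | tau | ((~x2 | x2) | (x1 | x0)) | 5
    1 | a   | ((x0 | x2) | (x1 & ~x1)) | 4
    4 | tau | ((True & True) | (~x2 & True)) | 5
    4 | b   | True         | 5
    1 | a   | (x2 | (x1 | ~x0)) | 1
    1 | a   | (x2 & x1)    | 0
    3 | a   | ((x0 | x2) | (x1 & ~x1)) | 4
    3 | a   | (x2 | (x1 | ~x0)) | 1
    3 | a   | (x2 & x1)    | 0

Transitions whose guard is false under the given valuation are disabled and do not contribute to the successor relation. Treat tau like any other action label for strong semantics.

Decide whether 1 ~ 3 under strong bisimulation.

Compute ~ classes (split until stable):
  π0 = {{0,1,2,3,4,5}}
  π1 = {{0,1,3},{2},{4},{5}}
  π2 = {{0},{1,3},{2},{4},{5}}
Fixed point at round 3; 5 class(es).
class of 1: {1,3}; class of 3: {1,3}

Answer: BISIMILAR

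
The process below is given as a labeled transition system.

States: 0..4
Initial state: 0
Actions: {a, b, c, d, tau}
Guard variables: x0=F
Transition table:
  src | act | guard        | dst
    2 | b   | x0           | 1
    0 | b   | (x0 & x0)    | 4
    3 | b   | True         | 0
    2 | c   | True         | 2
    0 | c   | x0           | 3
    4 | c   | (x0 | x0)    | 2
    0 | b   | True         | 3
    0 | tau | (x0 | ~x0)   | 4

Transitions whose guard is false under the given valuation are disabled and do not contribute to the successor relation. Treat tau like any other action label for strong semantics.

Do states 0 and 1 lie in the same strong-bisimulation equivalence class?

Refine partition for ~:
  round 0: {{0,1,2,3,4}}
  round 1: {{0},{1,4},{2},{3}}
4 equivalence class(es) (converged in 2)
0∈{0}, 1∈{1,4}

Answer: NOT BISIMILAR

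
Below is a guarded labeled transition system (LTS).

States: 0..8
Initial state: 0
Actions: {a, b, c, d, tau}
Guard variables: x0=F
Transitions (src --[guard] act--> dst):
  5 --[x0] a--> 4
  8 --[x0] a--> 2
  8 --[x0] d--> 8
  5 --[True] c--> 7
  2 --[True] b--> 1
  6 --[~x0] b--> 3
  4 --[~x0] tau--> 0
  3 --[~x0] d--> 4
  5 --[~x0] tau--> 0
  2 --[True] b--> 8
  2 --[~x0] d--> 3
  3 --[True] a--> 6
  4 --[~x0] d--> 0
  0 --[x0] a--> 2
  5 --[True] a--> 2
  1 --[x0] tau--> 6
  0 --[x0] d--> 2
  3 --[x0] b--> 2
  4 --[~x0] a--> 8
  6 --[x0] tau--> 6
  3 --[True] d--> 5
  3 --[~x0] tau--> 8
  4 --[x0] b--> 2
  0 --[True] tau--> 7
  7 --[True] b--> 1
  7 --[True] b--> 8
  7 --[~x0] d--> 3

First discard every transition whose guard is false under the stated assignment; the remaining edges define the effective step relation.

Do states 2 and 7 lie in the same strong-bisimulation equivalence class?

Answer: BISIMILAR

Working:
Refine partition for ~:
  round 0: {{0,1,2,3,4,5,6,7,8}}
  round 1: {{0},{1,8},{2,7},{3,4},{5},{6}}
  round 2: {{0},{1,8},{2,7},{3},{4},{5},{6}}
Fixed point at round 3; 7 class(es).
2∈{2,7}, 7∈{2,7}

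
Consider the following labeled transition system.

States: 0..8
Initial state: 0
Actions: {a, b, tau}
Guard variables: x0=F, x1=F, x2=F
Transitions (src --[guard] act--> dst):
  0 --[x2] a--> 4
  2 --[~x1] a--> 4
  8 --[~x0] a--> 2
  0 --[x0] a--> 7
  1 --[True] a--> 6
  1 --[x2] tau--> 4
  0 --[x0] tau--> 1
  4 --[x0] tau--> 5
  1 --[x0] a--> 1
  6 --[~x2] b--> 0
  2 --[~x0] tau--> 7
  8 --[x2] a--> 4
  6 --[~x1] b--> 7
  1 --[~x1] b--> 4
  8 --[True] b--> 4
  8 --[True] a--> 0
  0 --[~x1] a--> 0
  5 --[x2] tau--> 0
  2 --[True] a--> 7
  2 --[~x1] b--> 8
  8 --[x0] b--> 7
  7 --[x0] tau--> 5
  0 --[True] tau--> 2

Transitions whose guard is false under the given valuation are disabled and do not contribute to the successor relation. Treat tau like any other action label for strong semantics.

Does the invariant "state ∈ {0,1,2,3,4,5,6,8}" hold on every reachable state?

Inv-set: {0,1,2,3,4,5,6,8}
Reach set: {0,2,4,7,8}
  0: safe
  2: safe
  4: safe
  7: VIOLATES
  8: safe
witness against invariant: tau·a → 7

Answer: INVARIANT VIOLATED at state 7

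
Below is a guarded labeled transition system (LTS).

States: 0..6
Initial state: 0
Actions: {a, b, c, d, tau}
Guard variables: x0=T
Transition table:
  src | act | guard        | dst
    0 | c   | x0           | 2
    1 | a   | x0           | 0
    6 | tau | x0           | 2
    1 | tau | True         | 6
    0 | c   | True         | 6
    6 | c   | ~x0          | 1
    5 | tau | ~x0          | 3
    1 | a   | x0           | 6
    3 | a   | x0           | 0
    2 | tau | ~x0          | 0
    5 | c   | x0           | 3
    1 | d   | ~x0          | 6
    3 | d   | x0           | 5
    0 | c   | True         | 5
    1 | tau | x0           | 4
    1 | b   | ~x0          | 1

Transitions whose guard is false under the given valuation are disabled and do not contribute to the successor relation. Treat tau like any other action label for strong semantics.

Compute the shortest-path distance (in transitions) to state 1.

Breadth-first toward 1:
  L0 = {0}
  L1 = {2,5,6}
  L2 = {3}
1 never appears.

Answer: UNREACHABLE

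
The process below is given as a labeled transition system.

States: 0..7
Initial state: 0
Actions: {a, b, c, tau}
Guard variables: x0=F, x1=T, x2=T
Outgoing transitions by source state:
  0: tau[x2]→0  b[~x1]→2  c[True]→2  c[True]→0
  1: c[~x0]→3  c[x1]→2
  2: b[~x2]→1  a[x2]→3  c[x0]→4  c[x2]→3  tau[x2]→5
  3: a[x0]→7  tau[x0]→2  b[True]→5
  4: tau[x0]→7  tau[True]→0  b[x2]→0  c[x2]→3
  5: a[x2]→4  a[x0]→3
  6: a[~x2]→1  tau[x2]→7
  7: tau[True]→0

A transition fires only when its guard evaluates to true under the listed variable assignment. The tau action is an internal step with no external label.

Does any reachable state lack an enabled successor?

Reachable = {0,2,3,4,5}
  0: c→0  c→2  tau→0  [deg 3]
  2: a→3  c→3  tau→5  [deg 3]
  3: b→5  [deg 1]
  4: b→0  c→3  tau→0  [deg 3]
  5: a→4  [deg 1]

Answer: DEADLOCK-FREE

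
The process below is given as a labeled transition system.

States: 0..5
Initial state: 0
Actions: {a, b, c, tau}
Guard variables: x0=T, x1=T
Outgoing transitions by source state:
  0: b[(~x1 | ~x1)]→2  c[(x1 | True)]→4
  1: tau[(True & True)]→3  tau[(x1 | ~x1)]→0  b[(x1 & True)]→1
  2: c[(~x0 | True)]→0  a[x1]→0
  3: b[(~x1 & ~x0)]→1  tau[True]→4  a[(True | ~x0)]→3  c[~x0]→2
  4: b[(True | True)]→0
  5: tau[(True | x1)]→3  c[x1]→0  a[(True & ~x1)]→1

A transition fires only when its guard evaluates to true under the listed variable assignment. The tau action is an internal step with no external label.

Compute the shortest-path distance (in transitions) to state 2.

Answer: UNREACHABLE

Working:
BFS to 2:
  L0 = {0}
  L1 = {4}
2 never appears.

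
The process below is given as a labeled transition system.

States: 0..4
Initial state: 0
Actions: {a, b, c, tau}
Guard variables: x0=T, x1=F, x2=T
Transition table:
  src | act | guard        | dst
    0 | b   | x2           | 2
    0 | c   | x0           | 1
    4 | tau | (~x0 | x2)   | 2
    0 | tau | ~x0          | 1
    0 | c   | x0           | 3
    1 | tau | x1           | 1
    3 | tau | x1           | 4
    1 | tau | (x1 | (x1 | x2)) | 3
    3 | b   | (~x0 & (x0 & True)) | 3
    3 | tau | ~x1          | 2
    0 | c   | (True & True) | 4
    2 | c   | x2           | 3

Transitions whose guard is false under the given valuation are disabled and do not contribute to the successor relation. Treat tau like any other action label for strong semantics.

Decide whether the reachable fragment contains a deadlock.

Reach set: {0,1,2,3,4}
  0: b→2  c→1  c→3  c→4  [4 exit(s)]
  1: tau→3  [1 exit(s)]
  2: c→3  [1 exit(s)]
  3: tau→2  [1 exit(s)]
  4: tau→2  [1 exit(s)]

Answer: DEADLOCK-FREE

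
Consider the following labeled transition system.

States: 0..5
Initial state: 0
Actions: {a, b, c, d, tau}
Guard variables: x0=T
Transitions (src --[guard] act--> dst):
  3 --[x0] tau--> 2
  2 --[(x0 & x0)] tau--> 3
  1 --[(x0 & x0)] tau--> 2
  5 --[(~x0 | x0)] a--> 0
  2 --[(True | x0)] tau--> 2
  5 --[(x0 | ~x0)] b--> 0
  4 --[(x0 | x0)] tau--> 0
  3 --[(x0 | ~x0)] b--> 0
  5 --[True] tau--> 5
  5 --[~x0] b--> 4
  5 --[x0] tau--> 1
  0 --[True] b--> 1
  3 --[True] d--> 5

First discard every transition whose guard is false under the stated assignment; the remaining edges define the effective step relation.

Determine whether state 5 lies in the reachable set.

12 transition(s) survive guard evaluation.
L0 = {0}
L1 = {1}  cumulative {0,1}
L2 = {2}  cumulative {0,1,2}
L3 = {3}  cumulative {0,1,2,3}
L4 = {5}  cumulative {0,1,2,3,5}
R = {0,1,2,3,5}
Path to 5: b·tau·tau·d

Answer: REACHABLE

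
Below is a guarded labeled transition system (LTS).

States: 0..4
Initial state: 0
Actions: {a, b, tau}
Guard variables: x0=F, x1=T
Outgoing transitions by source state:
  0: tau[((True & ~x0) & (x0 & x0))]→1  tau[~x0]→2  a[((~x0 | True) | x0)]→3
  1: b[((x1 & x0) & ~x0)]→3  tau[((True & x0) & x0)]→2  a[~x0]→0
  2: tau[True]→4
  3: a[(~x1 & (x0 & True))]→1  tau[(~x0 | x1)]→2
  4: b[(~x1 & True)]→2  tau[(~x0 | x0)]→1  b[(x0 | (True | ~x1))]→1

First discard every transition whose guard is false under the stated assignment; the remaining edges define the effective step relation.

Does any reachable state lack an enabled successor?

Answer: DEADLOCK-FREE

Working:
Reach set: {0,1,2,3,4}
  0: a→3  tau→2  [2 out]
  1: a→0  [1 out]
  2: tau→4  [1 out]
  3: tau→2  [1 out]
  4: b→1  tau→1  [2 out]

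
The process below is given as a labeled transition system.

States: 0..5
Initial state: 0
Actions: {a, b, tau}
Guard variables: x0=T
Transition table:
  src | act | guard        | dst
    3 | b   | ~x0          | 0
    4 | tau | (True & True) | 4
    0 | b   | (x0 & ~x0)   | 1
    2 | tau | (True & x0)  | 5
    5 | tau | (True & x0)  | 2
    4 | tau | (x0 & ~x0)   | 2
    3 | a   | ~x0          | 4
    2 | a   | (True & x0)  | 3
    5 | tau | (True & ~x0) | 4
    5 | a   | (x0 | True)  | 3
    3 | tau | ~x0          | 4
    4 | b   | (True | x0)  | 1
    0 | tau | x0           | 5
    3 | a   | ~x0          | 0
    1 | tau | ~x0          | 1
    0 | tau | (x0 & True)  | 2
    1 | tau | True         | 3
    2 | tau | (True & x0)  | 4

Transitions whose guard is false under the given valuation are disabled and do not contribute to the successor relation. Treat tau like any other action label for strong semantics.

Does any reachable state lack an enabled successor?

Answer: DEADLOCK at state 3

Working:
R = {0,1,2,3,4,5}
  0: tau→2  tau→5  [2 out]
  1: tau→3  [1 out]
  2: a→3  tau→4  tau→5  [3 out]
  3: ∅  [no exit]
  4: b→1  tau→4  [2 out]
  5: a→3  tau→2  [2 out]
witness 3: tau·a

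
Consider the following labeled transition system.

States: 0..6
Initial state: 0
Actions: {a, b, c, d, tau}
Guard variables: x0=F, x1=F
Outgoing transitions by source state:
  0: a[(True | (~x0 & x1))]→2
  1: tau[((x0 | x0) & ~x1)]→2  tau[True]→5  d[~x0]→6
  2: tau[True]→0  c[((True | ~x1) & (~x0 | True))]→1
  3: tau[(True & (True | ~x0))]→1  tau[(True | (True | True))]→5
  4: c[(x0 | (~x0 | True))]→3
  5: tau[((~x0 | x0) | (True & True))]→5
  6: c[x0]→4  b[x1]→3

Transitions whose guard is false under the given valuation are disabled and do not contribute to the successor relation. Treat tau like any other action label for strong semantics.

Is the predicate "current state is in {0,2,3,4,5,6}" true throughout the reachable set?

Allowed set {0,2,3,4,5,6}
Reach set: {0,1,2,5,6}
  0: safe
  1: ✗ unsafe
  2: safe
  5: safe
  6: safe
witness against invariant: a·c → 1

Answer: INVARIANT VIOLATED at state 1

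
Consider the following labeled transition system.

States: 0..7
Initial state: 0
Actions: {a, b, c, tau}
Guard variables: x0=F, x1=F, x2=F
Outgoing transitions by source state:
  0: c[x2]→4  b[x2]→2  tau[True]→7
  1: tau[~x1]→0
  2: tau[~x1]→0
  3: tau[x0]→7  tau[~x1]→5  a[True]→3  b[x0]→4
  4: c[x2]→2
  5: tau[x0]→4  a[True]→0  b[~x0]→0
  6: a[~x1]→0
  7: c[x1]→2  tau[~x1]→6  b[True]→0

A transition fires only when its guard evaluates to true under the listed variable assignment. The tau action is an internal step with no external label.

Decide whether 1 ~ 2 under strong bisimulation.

Bisimulation quotient by refinement:
  P[0] = {{0,1,2,3,4,5,6,7}}
  P[1] = {{0,1,2},{3},{4},{5},{6},{7}}
  P[2] = {{0},{1,2},{3},{4},{5},{6},{7}}
7 equivalence class(es) (converged in 3)
1∈{1,2}, 2∈{1,2}

Answer: BISIMILAR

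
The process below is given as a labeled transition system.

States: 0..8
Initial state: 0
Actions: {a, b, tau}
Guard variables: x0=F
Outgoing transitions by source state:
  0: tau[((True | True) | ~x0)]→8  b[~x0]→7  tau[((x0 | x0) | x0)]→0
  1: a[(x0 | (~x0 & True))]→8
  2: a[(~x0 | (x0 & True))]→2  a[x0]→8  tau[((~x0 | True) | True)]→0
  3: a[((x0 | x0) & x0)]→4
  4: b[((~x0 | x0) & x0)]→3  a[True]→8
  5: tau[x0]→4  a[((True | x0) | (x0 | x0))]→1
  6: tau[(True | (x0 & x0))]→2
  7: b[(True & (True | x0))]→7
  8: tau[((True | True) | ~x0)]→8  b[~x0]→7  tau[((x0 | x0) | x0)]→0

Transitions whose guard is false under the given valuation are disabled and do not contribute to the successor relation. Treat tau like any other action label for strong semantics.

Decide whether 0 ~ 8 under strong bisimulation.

Answer: BISIMILAR

Trace:
Refine partition for ~:
  P[0] = {{0,1,2,3,4,5,6,7,8}}
  P[1] = {{0,8},{1,4,5},{2},{3},{6},{7}}
  P[2] = {{0,8},{1,4},{2},{3},{5},{6},{7}}
stable after 3 split(s): 7 block(s)
class of 0: {0,8}; class of 8: {0,8}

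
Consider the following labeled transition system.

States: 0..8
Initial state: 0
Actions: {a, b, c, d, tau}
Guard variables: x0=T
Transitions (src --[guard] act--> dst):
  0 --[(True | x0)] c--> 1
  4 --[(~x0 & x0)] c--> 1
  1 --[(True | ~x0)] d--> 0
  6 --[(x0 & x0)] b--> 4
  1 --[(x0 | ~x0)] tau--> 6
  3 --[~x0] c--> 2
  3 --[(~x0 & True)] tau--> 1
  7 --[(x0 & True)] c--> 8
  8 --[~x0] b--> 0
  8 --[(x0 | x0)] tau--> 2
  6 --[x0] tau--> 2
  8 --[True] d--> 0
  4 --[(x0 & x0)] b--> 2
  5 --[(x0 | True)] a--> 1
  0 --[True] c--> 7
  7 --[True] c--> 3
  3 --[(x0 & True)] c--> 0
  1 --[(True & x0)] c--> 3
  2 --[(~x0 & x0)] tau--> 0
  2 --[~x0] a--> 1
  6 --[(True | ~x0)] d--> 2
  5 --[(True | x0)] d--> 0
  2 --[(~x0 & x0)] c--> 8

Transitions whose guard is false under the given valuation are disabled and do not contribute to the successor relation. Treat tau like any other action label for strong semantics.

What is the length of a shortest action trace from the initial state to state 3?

Answer: 2

Working:
Breadth-first toward 3:
  L0 = {0}
  L1 = {1,7}
  L2 = {3,6,8}
3 enters at depth 2; path c·c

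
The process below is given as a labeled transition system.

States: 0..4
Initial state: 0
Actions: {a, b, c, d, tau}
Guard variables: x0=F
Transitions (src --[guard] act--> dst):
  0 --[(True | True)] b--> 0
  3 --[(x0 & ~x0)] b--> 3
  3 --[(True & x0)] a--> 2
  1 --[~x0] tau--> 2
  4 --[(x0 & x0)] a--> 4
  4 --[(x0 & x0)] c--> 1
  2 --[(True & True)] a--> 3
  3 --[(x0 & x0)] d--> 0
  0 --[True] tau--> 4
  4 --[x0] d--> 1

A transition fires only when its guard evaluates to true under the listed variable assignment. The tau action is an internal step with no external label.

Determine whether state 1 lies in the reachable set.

After dropping false guards: 4 live edges.
Layer 0: {0}
Layer 1: {4}  now seen {0,4}
R = {0,4}

Answer: UNREACHABLE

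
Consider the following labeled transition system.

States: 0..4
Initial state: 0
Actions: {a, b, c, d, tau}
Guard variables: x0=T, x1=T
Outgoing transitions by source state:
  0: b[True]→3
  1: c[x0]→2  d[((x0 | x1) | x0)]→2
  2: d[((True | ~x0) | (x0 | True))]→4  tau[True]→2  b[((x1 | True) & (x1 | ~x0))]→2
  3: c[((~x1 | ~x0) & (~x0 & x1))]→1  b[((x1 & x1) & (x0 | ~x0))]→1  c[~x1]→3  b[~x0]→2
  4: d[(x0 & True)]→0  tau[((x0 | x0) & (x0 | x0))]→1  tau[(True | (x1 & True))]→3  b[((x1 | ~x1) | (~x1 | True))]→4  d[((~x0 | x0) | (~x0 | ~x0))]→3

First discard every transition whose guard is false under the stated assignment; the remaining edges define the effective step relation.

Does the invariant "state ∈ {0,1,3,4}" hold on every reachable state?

Safe = {0,1,3,4}
Reachable = {0,1,2,3,4}
  0: safe
  1: safe
  2: ✗ unsafe
  3: safe
  4: safe
reach 2 via b·b·c — violates

Answer: INVARIANT VIOLATED at state 2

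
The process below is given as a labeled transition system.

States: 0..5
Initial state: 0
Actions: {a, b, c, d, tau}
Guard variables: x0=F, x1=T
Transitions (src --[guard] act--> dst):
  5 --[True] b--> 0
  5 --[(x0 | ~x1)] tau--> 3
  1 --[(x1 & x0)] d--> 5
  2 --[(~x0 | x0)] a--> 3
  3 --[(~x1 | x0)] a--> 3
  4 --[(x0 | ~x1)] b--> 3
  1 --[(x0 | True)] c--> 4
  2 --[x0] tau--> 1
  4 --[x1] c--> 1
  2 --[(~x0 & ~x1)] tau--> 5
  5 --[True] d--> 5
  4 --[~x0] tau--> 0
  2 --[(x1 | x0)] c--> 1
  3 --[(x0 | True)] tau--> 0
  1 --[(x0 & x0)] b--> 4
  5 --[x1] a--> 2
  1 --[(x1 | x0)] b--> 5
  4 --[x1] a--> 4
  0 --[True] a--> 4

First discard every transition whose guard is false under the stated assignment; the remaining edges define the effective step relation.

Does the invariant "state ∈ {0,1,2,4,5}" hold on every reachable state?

Answer: INVARIANT VIOLATED at state 3

Analysis:
Allowed set {0,1,2,4,5}
Reachable = {0,1,2,3,4,5}
  0: ✓
  1: ✓
  2: ✓
  3: ✗ unsafe
  4: ✓
  5: ✓
reach 3 via a·c·b·a·a — violates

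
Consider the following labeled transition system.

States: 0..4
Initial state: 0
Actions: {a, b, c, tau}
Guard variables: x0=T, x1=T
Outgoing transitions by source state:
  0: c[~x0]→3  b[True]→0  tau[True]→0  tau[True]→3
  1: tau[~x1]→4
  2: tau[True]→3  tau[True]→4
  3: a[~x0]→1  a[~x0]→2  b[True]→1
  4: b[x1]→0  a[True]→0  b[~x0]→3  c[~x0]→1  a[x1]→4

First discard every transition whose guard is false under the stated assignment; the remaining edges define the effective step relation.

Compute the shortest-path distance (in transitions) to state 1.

BFS to 1:
  Layer 0: {0}
  Layer 1: {3}
  Layer 2: {1}
first hit 1 at d=2 via tau·b

Answer: 2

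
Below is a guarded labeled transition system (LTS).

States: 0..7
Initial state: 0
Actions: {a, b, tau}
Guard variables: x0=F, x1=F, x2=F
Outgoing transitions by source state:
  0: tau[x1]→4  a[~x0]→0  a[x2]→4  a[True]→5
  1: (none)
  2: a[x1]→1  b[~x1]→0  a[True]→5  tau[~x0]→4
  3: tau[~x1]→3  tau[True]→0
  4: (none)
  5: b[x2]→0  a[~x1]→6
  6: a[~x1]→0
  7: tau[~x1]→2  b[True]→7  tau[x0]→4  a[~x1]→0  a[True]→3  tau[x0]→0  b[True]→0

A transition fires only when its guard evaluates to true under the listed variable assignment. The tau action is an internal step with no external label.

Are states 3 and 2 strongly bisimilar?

Answer: NOT BISIMILAR

Analysis:
Bisimulation quotient by refinement:
  P[0] = {{0,1,2,3,4,5,6,7}}
  P[1] = {{0,5,6},{1,4},{2,7},{3}}
  P[2] = {{0,5,6},{1,4},{2},{3},{7}}
Fixed point at round 3; 5 class(es).
3∈{3}, 2∈{2}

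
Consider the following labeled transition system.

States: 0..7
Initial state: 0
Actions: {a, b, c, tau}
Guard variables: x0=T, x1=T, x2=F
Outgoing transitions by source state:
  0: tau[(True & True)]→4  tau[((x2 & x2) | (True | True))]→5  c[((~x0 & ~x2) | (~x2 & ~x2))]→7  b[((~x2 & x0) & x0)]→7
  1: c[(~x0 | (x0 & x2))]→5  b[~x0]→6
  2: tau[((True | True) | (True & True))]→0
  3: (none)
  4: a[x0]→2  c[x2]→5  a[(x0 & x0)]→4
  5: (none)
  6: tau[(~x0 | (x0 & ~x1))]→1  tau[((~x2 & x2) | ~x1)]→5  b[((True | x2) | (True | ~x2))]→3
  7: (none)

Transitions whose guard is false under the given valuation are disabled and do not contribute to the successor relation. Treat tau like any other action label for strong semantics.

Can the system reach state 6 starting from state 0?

Answer: UNREACHABLE

Analysis:
8 transition(s) survive guard evaluation.
L0 = {0}
L1 = {4,5,7}  now seen {0,4,5,7}
L2 = {2}  now seen {0,2,4,5,7}
Reach set: {0,2,4,5,7}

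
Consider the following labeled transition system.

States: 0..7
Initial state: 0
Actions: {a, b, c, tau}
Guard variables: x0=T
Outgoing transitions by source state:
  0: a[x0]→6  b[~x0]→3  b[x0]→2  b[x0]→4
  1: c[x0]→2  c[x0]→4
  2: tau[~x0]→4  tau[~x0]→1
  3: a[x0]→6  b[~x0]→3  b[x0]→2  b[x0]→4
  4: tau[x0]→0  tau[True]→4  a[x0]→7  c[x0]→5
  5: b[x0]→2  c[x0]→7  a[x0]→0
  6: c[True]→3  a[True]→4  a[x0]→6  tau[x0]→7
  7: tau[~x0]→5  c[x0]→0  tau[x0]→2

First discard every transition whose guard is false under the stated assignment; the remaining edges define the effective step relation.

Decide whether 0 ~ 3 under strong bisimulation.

Answer: BISIMILAR

Working:
Bisimulation quotient by refinement:
  P[0] = {{0,1,2,3,4,5,6,7}}
  P[1] = {{0,3},{1},{2},{4,6},{5},{7}}
  P[2] = {{0,3},{1},{2},{4},{5},{6},{7}}
stable after 3 split(s): 7 block(s)
class of 0: {0,3}; class of 3: {0,3}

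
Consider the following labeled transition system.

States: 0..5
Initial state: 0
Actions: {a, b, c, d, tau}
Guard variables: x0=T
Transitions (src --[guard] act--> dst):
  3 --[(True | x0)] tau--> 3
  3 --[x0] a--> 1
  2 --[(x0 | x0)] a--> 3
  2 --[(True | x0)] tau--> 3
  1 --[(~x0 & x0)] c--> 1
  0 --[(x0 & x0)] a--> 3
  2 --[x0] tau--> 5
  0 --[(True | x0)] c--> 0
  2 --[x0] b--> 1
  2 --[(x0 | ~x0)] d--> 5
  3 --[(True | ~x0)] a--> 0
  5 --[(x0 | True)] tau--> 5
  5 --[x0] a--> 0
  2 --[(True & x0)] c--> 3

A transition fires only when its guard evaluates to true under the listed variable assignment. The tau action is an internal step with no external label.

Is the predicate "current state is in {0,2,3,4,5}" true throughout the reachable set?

Safe = {0,2,3,4,5}
Reachable = {0,1,3}
  0: ok
  1: VIOLATES
  3: ok
reach 1 via a·a — violates

Answer: INVARIANT VIOLATED at state 1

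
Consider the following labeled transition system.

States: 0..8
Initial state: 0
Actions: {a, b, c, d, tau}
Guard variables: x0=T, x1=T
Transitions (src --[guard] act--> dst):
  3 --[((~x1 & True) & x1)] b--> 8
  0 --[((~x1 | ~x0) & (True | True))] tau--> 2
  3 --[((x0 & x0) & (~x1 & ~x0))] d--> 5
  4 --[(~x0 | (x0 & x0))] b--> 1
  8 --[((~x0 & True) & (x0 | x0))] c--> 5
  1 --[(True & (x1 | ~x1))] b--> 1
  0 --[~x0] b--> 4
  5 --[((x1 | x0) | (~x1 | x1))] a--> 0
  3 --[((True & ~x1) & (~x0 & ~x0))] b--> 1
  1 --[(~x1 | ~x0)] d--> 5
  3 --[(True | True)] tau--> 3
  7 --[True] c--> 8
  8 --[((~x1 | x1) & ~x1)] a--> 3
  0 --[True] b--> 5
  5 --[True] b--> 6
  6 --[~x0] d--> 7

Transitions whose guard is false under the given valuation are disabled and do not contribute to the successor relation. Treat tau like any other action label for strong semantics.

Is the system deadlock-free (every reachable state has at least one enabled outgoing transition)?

R = {0,5,6}
  0: b→5  [deg 1]
  5: a→0  b→6  [deg 2]
  6: ∅  [deadlock]
Path to 6: b·b

Answer: DEADLOCK at state 6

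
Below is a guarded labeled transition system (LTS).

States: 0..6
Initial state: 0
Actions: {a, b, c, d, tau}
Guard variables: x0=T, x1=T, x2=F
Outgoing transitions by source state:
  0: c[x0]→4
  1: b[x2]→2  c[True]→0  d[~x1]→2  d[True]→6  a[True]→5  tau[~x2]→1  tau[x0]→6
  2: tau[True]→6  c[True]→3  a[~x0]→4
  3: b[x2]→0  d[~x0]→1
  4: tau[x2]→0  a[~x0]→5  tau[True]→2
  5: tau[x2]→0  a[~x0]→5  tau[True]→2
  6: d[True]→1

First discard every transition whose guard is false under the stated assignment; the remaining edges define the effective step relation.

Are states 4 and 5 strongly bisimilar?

Compute ~ classes (split until stable):
  π0 = {{0,1,2,3,4,5,6}}
  π1 = {{0},{1},{2},{3},{4,5},{6}}
Fixed point at round 2; 6 class(es).
4∈{4,5}, 5∈{4,5}

Answer: BISIMILAR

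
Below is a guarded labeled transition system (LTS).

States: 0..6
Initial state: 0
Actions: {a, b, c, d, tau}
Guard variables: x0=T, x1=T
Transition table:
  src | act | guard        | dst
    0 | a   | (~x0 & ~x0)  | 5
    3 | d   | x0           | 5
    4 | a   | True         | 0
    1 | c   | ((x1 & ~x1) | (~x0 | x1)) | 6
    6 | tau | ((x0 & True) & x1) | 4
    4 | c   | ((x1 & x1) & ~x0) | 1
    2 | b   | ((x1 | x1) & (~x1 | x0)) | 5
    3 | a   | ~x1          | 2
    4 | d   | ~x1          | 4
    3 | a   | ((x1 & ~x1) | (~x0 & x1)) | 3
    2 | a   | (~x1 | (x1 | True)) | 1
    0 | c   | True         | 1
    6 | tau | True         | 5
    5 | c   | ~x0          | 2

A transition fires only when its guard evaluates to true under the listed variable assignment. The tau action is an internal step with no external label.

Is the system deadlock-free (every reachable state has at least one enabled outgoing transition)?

Answer: DEADLOCK at state 5

Analysis:
Reachable = {0,1,4,5,6}
  0: c→1  [1 out]
  1: c→6  [1 out]
  4: a→0  [1 out]
  5: ∅  [deadlock]
  6: tau→4  tau→5  [2 out]
witness 5: c·c·tau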